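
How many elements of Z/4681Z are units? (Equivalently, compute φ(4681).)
An element a ∈ Z/4681Z is a unit iff gcd(a, 4681) = 1, so the number of units is φ(4681). φ is multiplicative, with φ(p^e) = p^e − p^(e−1). Factorise 4681 = 31 · 151. Then
  φ(4681) = (31 − 1) · (151 − 1) = 30 · 150 = 4500.

Final answer: Z/4681Z has φ(4681) = 4500 units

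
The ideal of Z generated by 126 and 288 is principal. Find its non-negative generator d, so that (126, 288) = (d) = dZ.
(126, 288) = (18); d = 18

In the PID Z, (a, b) is generated by gcd(a, b). Compute gcd(288, 126) with the extended Euclidean algorithm, tracking rows (r, s, t) with s·288 + t·126 = r:
  row A: (288, 1, 0)   [1·288 + 0·126 = 288]
  row B: (126, 0, 1)   [0·288 + 1·126 = 126]
  288 = 2·126 + 36   → row C = row A − 2·row B = (36, 1, −2)   [check: 1·288 − 2·126 = 36]
  126 = 3·36 + 18   → row D = row B − 3·row C = (18, −3, 7)   [check: −3·288 + 7·126 = 18]
  36 = 2·18 + 0   → remainder 0, stop. gcd = 18 (last nonzero row D).
So gcd(126, 288) = 18, with Bézout identity −3·288 + 7·126 = 18. Containment (⊇): the Bézout identity exhibits 18 as an element of (126, 288), giving (18) ⊆ (126, 288). Containment (⊆): since 18 | 126 and 18 | 288 (126 = 18·7, 288 = 18·16), every Z-linear combination of 126 and 288 is divisible by 18, so (126, 288) ⊆ (18). Therefore (126, 288) = (18), d = 18.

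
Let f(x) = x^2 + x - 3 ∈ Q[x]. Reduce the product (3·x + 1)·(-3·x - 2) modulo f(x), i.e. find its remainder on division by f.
First multiply in Q[x] without reducing: a · b = -9·x^2 - 9·x - 2. Now divide by f(x) = x^2 + x - 3, eliminating the leading term at each step:
  leading term -9·x^2: subtract (-9)·f(x) = -9·x^2 - 9·x + 27, leaving -29
The degree is now < 2, so this is the remainder. Hence a · b ≡ -29 in Q[x]/(f).

Final answer: a · b ≡ -29 (mod f(x))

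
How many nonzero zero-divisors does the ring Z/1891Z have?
Z/1891Z has 90 nonzero zero-divisors

In Z/1891Z each nonzero element is either a unit (gcd with 1891 is 1) or a zero-divisor (gcd > 1). The number of units is φ(1891): factorise 1891 = 31 · 61, so φ(1891) = (31 − 1) · (61 − 1) = 30 · 60 = 1800. The nonzero elements number 1891 − 1 = 1890. Hence the nonzero zero-divisors number 1890 − 1800 = 90.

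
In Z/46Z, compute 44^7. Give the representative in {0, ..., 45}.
10

Use repeated squaring. Binary(7) = 111. Walk through the bits of the exponent 7 left-to-right: at each bit after the leading one, square the running value, then multiply by 44 if the bit is 1 (always reducing mod 46):
  bit 1 = 1 (leading): start with 44.
  bit 2 = 1: square 44^2 = 1936 ≡ 4; bit is 1, so multiply 4·44 = 176 ≡ 38 (mod 46).
  bit 3 = 1: square 38^2 = 1444 ≡ 18; bit is 1, so multiply 18·44 = 792 ≡ 10 (mod 46).
Final value: 44^7 ≡ 10 (mod 46).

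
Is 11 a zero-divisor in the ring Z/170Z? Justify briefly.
gcd(11, 170) = 1, so 11 is a unit in Z/170Z (it has a multiplicative inverse). A unit cannot be a zero-divisor: if 11·b ≡ 0 then multiplying both sides by 11^(−1) gives b ≡ 0. So 11 is not a zero-divisor.

Final answer: NO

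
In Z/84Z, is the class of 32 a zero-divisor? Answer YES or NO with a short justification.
gcd(32, 84) = 4 > 1, so 32 is not a unit in Z/84Z. In Z/nZ every nonzero non-unit is a zero-divisor: explicitly, take b = 84/gcd = 21 ≠ 0 (mod 84); then 32·21 = 672 = 8·84, i.e. 32·21 ≡ 0 (mod 84). So 32 is a zero-divisor.

Final answer: YES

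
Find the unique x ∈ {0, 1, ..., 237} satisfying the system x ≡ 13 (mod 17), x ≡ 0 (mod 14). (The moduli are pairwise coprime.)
x ≡ 98 (mod 238); the representative in [0, 238) is 98

The moduli 17, 14 are pairwise coprime, so by the CRT there is a unique solution mod 17·14 = 238.
Solve by successive substitution. Start with x ≡ 13 (mod 17).
  Combine with x ≡ 0 (mod 14): write x = 13 + 17·t and require 13 + 17·t ≡ 0 (mod 14), i.e. 17·t ≡ 0 − 13 ≡ 1 (mod 14). Since 17^(−1) ≡ 5 (mod 14) (17 ≡ 3 (mod 14)), t ≡ 5·1 ≡ 5 (mod 14). So x ≡ 13 + 17·5 = 98 (mod 238).
Unique solution in [0, 238): x = 98.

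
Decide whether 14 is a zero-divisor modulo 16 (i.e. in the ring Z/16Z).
gcd(14, 16) = 2 > 1, so 14 is not a unit in Z/16Z. In Z/nZ every nonzero non-unit is a zero-divisor: explicitly, take b = 16/gcd = 8 ≠ 0 (mod 16); then 14·8 = 112 = 7·16, i.e. 14·8 ≡ 0 (mod 16). So 14 is a zero-divisor.

Final answer: YES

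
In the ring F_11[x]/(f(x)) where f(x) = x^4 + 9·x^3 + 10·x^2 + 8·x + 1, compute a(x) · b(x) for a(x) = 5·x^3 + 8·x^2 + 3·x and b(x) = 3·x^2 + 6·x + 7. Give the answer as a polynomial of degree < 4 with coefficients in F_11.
a · b ≡ 5·x^2 + 5·x + 4 (mod f(x))

Multiply as integer polynomials: a · b = 15·x^5 + 54·x^4 + 92·x^3 + 74·x^2 + 21·x. Reducing coefficients mod 11: a · b ≡ 4·x^5 + 10·x^4 + 4·x^3 + 8·x^2 + 10·x. Now divide by f(x) = x^4 + 9·x^3 + 10·x^2 + 8·x + 1 in F_11[x], eliminating the leading term at each step:
  leading term 4·x^5: subtract (4·x)·f(x) = 4·x^5 + 3·x^4 + 7·x^3 + 10·x^2 + 4·x, leaving 7·x^4 + 8·x^3 + 9·x^2 + 6·x (coefficients mod 11)
  leading term 7·x^4: subtract (7)·f(x) = 7·x^4 + 8·x^3 + 4·x^2 + x + 7, leaving 5·x^2 + 5·x + 4 (coefficients mod 11)
The degree is now < 4, so this is the remainder. Hence a · b ≡ 5·x^2 + 5·x + 4 in F_11[x]/(f).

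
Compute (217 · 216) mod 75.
72

Reduce the factors first: 217 ≡ 67, 216 ≡ 66 (mod 75), so 217 · 216 ≡ 67 · 66 (mod 75). 67 · 66 = 4422. Dividing by 75: 4422 = 58·75 + 72. So (217 · 216) mod 75 = 72.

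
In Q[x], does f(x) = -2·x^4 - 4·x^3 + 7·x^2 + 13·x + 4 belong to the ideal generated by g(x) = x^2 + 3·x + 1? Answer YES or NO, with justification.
NO

In Q[x] the ideal (g) consists of all multiples of g, so f ∈ (g) iff g | f, i.e. iff the remainder of f on division by g is 0. Divide f by g (g is monic, so eliminate the leading term of the running remainder at each step):
  leading term -2·x^4: subtract (-2·x^2)·g(x) = -2·x^4 - 6·x^3 - 2·x^2, leaving 2·x^3 + 9·x^2 + 13·x + 4
  leading term 2·x^3: subtract (2·x)·g(x) = 2·x^3 + 6·x^2 + 2·x, leaving 3·x^2 + 11·x + 4
  leading term 3·x^2: subtract (3)·g(x) = 3·x^2 + 9·x + 3, leaving 2·x + 1
The remainder r(x) = 2·x + 1 ≠ 0 (and deg r < deg g), so g ∤ f, i.e. f ∉ (g).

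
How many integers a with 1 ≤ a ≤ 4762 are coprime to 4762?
2380

The number of a ∈ {1, ..., 4762} with gcd(a, 4762) = 1 is by definition Euler's totient φ(4762). φ is multiplicative, with φ(p^e) = p^e − p^(e−1). Factorise 4762 = 2 · 2381. Then
  φ(4762) = (2 − 1) · (2381 − 1) = 1 · 2380 = 2380.
So there are 2380 such integers.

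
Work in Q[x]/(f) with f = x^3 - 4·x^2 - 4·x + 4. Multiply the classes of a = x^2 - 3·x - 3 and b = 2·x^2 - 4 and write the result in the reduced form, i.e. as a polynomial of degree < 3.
a · b ≡ 6·x^2 + 12·x + 4 (mod f(x))

First multiply in Q[x] without reducing: a · b = 2·x^4 - 6·x^3 - 10·x^2 + 12·x + 12. Now divide by f(x) = x^3 - 4·x^2 - 4·x + 4, eliminating the leading term at each step:
  leading term 2·x^4: subtract (2·x)·f(x) = 2·x^4 - 8·x^3 - 8·x^2 + 8·x, leaving 2·x^3 - 2·x^2 + 4·x + 12
  leading term 2·x^3: subtract (2)·f(x) = 2·x^3 - 8·x^2 - 8·x + 8, leaving 6·x^2 + 12·x + 4
The degree is now < 3, so this is the remainder. Hence a · b ≡ 6·x^2 + 12·x + 4 in Q[x]/(f).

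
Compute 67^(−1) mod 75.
Apply the extended Euclidean algorithm to (75, 67), tracking rows (r, s, t) with s·75 + t·67 = r. Each division r_prev = q·r_cur + r_new produces the new row as (previous row) − q·(current row):
  row A: (75, 1, 0)   [1·75 + 0·67 = 75]
  row B: (67, 0, 1)   [0·75 + 1·67 = 67]
  75 = 1·67 + 8   → row C = row A − 1·row B = (8, 1, −1)   [check: 1·75 − 1·67 = 8]
  67 = 8·8 + 3   → row D = row B − 8·row C = (3, −8, 9)   [check: −8·75 + 9·67 = 3]
  8 = 2·3 + 2   → row E = row C − 2·row D = (2, 17, −19)   [check: 17·75 − 19·67 = 2]
  3 = 1·2 + 1   → row F = row D − 1·row E = (1, −25, 28)   [check: −25·75 + 28·67 = 1]
  2 = 2·1 + 0   → remainder 0, stop. gcd = 1 (last nonzero row F).
The gcd is 1, so 67 is invertible mod 75. The last nonzero row gives −25·75 + 28·67 = 1, so t = 28. So 67^(−1) ≡ 28 (mod 75). Verify: 67 · 28 = 1876 ≡ 1 (mod 75). ✓

Final answer: 67^(−1) ≡ 28 (mod 75)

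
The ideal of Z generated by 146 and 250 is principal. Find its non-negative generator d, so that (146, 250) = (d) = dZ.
In the PID Z, (a, b) is generated by gcd(a, b). Compute gcd(250, 146) with the extended Euclidean algorithm, tracking rows (r, s, t) with s·250 + t·146 = r:
  row A: (250, 1, 0)   [1·250 + 0·146 = 250]
  row B: (146, 0, 1)   [0·250 + 1·146 = 146]
  250 = 1·146 + 104   → row C = row A − 1·row B = (104, 1, −1)   [check: 1·250 − 1·146 = 104]
  146 = 1·104 + 42   → row D = row B − 1·row C = (42, −1, 2)   [check: −1·250 + 2·146 = 42]
  104 = 2·42 + 20   → row E = row C − 2·row D = (20, 3, −5)   [check: 3·250 − 5·146 = 20]
  42 = 2·20 + 2   → row F = row D − 2·row E = (2, −7, 12)   [check: −7·250 + 12·146 = 2]
  20 = 10·2 + 0   → remainder 0, stop. gcd = 2 (last nonzero row F).
So gcd(146, 250) = 2, with Bézout identity −7·250 + 12·146 = 2. Containment (⊇): the Bézout identity exhibits 2 as an element of (146, 250), giving (2) ⊆ (146, 250). Containment (⊆): since 2 | 146 and 2 | 250 (146 = 2·73, 250 = 2·125), every Z-linear combination of 146 and 250 is divisible by 2, so (146, 250) ⊆ (2). Therefore (146, 250) = (2), d = 2.

Final answer: (146, 250) = (2); d = 2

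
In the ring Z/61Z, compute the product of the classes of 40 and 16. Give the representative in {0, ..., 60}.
Both factors are already reduced mod 61. 40 · 16 = 640. Dividing by 61: 640 = 10·61 + 30. So (40 · 16) mod 61 = 30.

Final answer: 30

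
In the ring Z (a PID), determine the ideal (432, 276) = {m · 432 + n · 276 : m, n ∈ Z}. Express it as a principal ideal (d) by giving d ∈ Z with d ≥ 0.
(432, 276) = (12); d = 12

In the PID Z, (a, b) is generated by gcd(a, b). Compute gcd(432, 276) with the extended Euclidean algorithm, tracking rows (r, s, t) with s·432 + t·276 = r:
  row A: (432, 1, 0)   [1·432 + 0·276 = 432]
  row B: (276, 0, 1)   [0·432 + 1·276 = 276]
  432 = 1·276 + 156   → row C = row A − 1·row B = (156, 1, −1)   [check: 1·432 − 1·276 = 156]
  276 = 1·156 + 120   → row D = row B − 1·row C = (120, −1, 2)   [check: −1·432 + 2·276 = 120]
  156 = 1·120 + 36   → row E = row C − 1·row D = (36, 2, −3)   [check: 2·432 − 3·276 = 36]
  120 = 3·36 + 12   → row F = row D − 3·row E = (12, −7, 11)   [check: −7·432 + 11·276 = 12]
  36 = 3·12 + 0   → remainder 0, stop. gcd = 12 (last nonzero row F).
So gcd(432, 276) = 12, with Bézout identity −7·432 + 11·276 = 12. Containment (⊇): the Bézout identity exhibits 12 as an element of (432, 276), giving (12) ⊆ (432, 276). Containment (⊆): since 12 | 432 and 12 | 276 (432 = 12·36, 276 = 12·23), every Z-linear combination of 432 and 276 is divisible by 12, so (432, 276) ⊆ (12). Therefore (432, 276) = (12), d = 12.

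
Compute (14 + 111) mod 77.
48

Reduce the summands first: 111 ≡ 34 (mod 77), so 14 + 111 ≡ 14 + 34 (mod 77). 14 + 34 = 48; 48 = 0·77 + 48, so (14 + 111) mod 77 = 48.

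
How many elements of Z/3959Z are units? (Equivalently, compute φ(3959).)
Z/3959Z has φ(3959) = 3816 units

An element a ∈ Z/3959Z is a unit iff gcd(a, 3959) = 1, so the number of units is φ(3959). φ is multiplicative, with φ(p^e) = p^e − p^(e−1). Factorise 3959 = 37 · 107. Then
  φ(3959) = (37 − 1) · (107 − 1) = 36 · 106 = 3816.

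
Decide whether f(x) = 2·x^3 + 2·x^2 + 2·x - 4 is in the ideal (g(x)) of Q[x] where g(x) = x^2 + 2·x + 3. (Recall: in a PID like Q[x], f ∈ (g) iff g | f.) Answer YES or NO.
In Q[x] the ideal (g) consists of all multiples of g, so f ∈ (g) iff g | f, i.e. iff the remainder of f on division by g is 0. Divide f by g (g is monic, so eliminate the leading term of the running remainder at each step):
  leading term 2·x^3: subtract (2·x)·g(x) = 2·x^3 + 4·x^2 + 6·x, leaving -2·x^2 - 4·x - 4
  leading term -2·x^2: subtract (-2)·g(x) = -2·x^2 - 4·x - 6, leaving 2
The remainder r(x) = 2 ≠ 0 (and deg r < deg g), so g ∤ f, i.e. f ∉ (g).

Final answer: NO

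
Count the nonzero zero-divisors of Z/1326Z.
In Z/1326Z each nonzero element is either a unit (gcd with 1326 is 1) or a zero-divisor (gcd > 1). The number of units is φ(1326): factorise 1326 = 2 · 3 · 13 · 17, so φ(1326) = (2 − 1) · (3 − 1) · (13 − 1) · (17 − 1) = 1 · 2 · 12 · 16 = 384. The nonzero elements number 1326 − 1 = 1325. Hence the nonzero zero-divisors number 1325 − 384 = 941.

Final answer: Z/1326Z has 941 nonzero zero-divisors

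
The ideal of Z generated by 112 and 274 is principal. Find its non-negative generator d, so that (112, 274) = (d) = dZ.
(112, 274) = (2); d = 2

In the PID Z, (a, b) is generated by gcd(a, b). Compute gcd(274, 112) with the extended Euclidean algorithm, tracking rows (r, s, t) with s·274 + t·112 = r:
  row A: (274, 1, 0)   [1·274 + 0·112 = 274]
  row B: (112, 0, 1)   [0·274 + 1·112 = 112]
  274 = 2·112 + 50   → row C = row A − 2·row B = (50, 1, −2)   [check: 1·274 − 2·112 = 50]
  112 = 2·50 + 12   → row D = row B − 2·row C = (12, −2, 5)   [check: −2·274 + 5·112 = 12]
  50 = 4·12 + 2   → row E = row C − 4·row D = (2, 9, −22)   [check: 9·274 − 22·112 = 2]
  12 = 6·2 + 0   → remainder 0, stop. gcd = 2 (last nonzero row E).
So gcd(112, 274) = 2, with Bézout identity 9·274 − 22·112 = 2. Containment (⊇): the Bézout identity exhibits 2 as an element of (112, 274), giving (2) ⊆ (112, 274). Containment (⊆): since 2 | 112 and 2 | 274 (112 = 2·56, 274 = 2·137), every Z-linear combination of 112 and 274 is divisible by 2, so (112, 274) ⊆ (2). Therefore (112, 274) = (2), d = 2.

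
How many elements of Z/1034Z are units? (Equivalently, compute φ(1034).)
Z/1034Z has φ(1034) = 460 units

An element a ∈ Z/1034Z is a unit iff gcd(a, 1034) = 1, so the number of units is φ(1034). φ is multiplicative, with φ(p^e) = p^e − p^(e−1). Factorise 1034 = 2 · 11 · 47. Then
  φ(1034) = (2 − 1) · (11 − 1) · (47 − 1) = 1 · 10 · 46 = 460.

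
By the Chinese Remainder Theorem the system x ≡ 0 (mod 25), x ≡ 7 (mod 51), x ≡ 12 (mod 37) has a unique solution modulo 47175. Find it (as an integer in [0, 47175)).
x ≡ 37900 (mod 47175); the representative in [0, 47175) is 37900

The moduli 25, 51, 37 are pairwise coprime, so by the CRT there is a unique solution mod 25·51·37 = 47175.
Solve by successive substitution. Start with x ≡ 0 (mod 25).
  Combine with x ≡ 7 (mod 51): write x = 25·t and require 25·t ≡ 7 (mod 51). Since 25^(−1) ≡ 49 (mod 51), t ≡ 49·7 ≡ 37 (mod 51). So x ≡ 25·37 = 925 (mod 1275).
  Combine with x ≡ 12 (mod 37): write x = 925 + 1275·t and require 925 + 1275·t ≡ 12 (mod 37), i.e. 1275·t ≡ 12 − 925 ≡ 12 (mod 37). Since 1275^(−1) ≡ 24 (mod 37) (1275 ≡ 17 (mod 37)), t ≡ 24·12 ≡ 29 (mod 37). So x ≡ 925 + 1275·29 = 37900 (mod 47175).
Unique solution in [0, 47175): x = 37900.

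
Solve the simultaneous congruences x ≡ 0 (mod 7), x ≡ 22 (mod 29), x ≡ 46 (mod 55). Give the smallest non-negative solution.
The moduli 7, 29, 55 are pairwise coprime, so by the CRT there is a unique solution mod 7·29·55 = 11165.
Solve by successive substitution. Start with x ≡ 0 (mod 7).
  Combine with x ≡ 22 (mod 29): write x = 7·t and require 7·t ≡ 22 (mod 29). Since 7^(−1) ≡ 25 (mod 29), t ≡ 25·22 ≡ 28 (mod 29). So x ≡ 7·28 = 196 (mod 203).
  Combine with x ≡ 46 (mod 55): write x = 196 + 203·t and require 196 + 203·t ≡ 46 (mod 55), i.e. 203·t ≡ 46 − 196 ≡ 15 (mod 55). Since 203^(−1) ≡ 42 (mod 55) (203 ≡ 38 (mod 55)), t ≡ 42·15 ≡ 25 (mod 55). So x ≡ 196 + 203·25 = 5271 (mod 11165).
Unique solution in [0, 11165): x = 5271.

Final answer: x ≡ 5271 (mod 11165); the representative in [0, 11165) is 5271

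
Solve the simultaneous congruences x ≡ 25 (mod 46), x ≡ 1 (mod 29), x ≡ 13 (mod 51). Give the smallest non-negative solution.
x ≡ 50809 (mod 68034); the representative in [0, 68034) is 50809

The moduli 46, 29, 51 are pairwise coprime, so by the CRT there is a unique solution mod 46·29·51 = 68034.
Solve by successive substitution. Start with x ≡ 25 (mod 46).
  Combine with x ≡ 1 (mod 29): write x = 25 + 46·t and require 25 + 46·t ≡ 1 (mod 29), i.e. 46·t ≡ 1 − 25 ≡ 5 (mod 29). Since 46^(−1) ≡ 12 (mod 29) (46 ≡ 17 (mod 29)), t ≡ 12·5 ≡ 2 (mod 29). So x ≡ 25 + 46·2 = 117 (mod 1334).
  Combine with x ≡ 13 (mod 51): write x = 117 + 1334·t and require 117 + 1334·t ≡ 13 (mod 51), i.e. 1334·t ≡ 13 − 117 ≡ 49 (mod 51). Since 1334^(−1) ≡ 32 (mod 51) (1334 ≡ 8 (mod 51)), t ≡ 32·49 ≡ 38 (mod 51). So x ≡ 117 + 1334·38 = 50809 (mod 68034).
Unique solution in [0, 68034): x = 50809.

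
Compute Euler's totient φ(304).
φ is multiplicative, with φ(p^e) = p^e − p^(e−1). Factorise 304 = 2^4 · 19. Then
  φ(304) = (2^4 − 2^3) · (19 − 1) = 8 · 18 = 144.

Final answer: φ(304) = 144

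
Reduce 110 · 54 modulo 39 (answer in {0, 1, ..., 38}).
12

Reduce the factors first: 110 ≡ 32, 54 ≡ 15 (mod 39), so 110 · 54 ≡ 32 · 15 (mod 39). 32 · 15 = 480. Dividing by 39: 480 = 12·39 + 12. So (110 · 54) mod 39 = 12.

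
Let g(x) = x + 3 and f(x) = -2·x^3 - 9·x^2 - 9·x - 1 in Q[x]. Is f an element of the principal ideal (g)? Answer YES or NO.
In Q[x] the ideal (g) consists of all multiples of g, so f ∈ (g) iff g | f, i.e. iff the remainder of f on division by g is 0. Divide f by g (g is monic, so eliminate the leading term of the running remainder at each step):
  leading term -2·x^3: subtract (-2·x^2)·g(x) = -2·x^3 - 6·x^2, leaving -3·x^2 - 9·x - 1
  leading term -3·x^2: subtract (-3·x)·g(x) = -3·x^2 - 9·x, leaving -1
The remainder r(x) = -1 ≠ 0 (and deg r < deg g), so g ∤ f, i.e. f ∉ (g).

Final answer: NO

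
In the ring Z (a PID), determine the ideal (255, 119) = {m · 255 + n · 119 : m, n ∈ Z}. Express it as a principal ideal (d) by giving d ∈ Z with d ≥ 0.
In the PID Z, (a, b) is generated by gcd(a, b). Compute gcd(255, 119) with the extended Euclidean algorithm, tracking rows (r, s, t) with s·255 + t·119 = r:
  row A: (255, 1, 0)   [1·255 + 0·119 = 255]
  row B: (119, 0, 1)   [0·255 + 1·119 = 119]
  255 = 2·119 + 17   → row C = row A − 2·row B = (17, 1, −2)   [check: 1·255 − 2·119 = 17]
  119 = 7·17 + 0   → remainder 0, stop. gcd = 17 (last nonzero row C).
So gcd(255, 119) = 17, with Bézout identity 1·255 − 2·119 = 17. Containment (⊇): the Bézout identity exhibits 17 as an element of (255, 119), giving (17) ⊆ (255, 119). Containment (⊆): since 17 | 255 and 17 | 119 (255 = 17·15, 119 = 17·7), every Z-linear combination of 255 and 119 is divisible by 17, so (255, 119) ⊆ (17). Therefore (255, 119) = (17), d = 17.

Final answer: (255, 119) = (17); d = 17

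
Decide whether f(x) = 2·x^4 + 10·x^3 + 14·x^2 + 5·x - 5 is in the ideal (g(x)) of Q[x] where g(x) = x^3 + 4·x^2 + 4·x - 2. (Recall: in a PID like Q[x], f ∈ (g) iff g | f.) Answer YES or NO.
In Q[x] the ideal (g) consists of all multiples of g, so f ∈ (g) iff g | f, i.e. iff the remainder of f on division by g is 0. Divide f by g (g is monic, so eliminate the leading term of the running remainder at each step):
  leading term 2·x^4: subtract (2·x)·g(x) = 2·x^4 + 8·x^3 + 8·x^2 - 4·x, leaving 2·x^3 + 6·x^2 + 9·x - 5
  leading term 2·x^3: subtract (2)·g(x) = 2·x^3 + 8·x^2 + 8·x - 4, leaving -2·x^2 + x - 1
The remainder r(x) = -2·x^2 + x - 1 ≠ 0 (and deg r < deg g), so g ∤ f, i.e. f ∉ (g).

Final answer: NO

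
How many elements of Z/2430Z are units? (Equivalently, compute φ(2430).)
An element a ∈ Z/2430Z is a unit iff gcd(a, 2430) = 1, so the number of units is φ(2430). φ is multiplicative, with φ(p^e) = p^e − p^(e−1). Factorise 2430 = 2 · 3^5 · 5. Then
  φ(2430) = (2 − 1) · (3^5 − 3^4) · (5 − 1) = 1 · 162 · 4 = 648.

Final answer: Z/2430Z has φ(2430) = 648 units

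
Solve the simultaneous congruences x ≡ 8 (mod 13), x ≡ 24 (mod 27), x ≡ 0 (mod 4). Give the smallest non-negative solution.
The moduli 13, 27, 4 are pairwise coprime, so by the CRT there is a unique solution mod 13·27·4 = 1404.
Solve by successive substitution. Start with x ≡ 8 (mod 13).
  Combine with x ≡ 24 (mod 27): write x = 8 + 13·t and require 8 + 13·t ≡ 24 (mod 27), i.e. 13·t ≡ 24 − 8 ≡ 16 (mod 27). Since 13^(−1) ≡ 25 (mod 27), t ≡ 25·16 ≡ 22 (mod 27). So x ≡ 8 + 13·22 = 294 (mod 351).
  Combine with x ≡ 0 (mod 4): write x = 294 + 351·t and require 294 + 351·t ≡ 0 (mod 4), i.e. 351·t ≡ 0 − 294 ≡ 2 (mod 4). Since 351^(−1) ≡ 3 (mod 4) (351 ≡ 3 (mod 4)), t ≡ 3·2 ≡ 2 (mod 4). So x ≡ 294 + 351·2 = 996 (mod 1404).
Unique solution in [0, 1404): x = 996.

Final answer: x ≡ 996 (mod 1404); the representative in [0, 1404) is 996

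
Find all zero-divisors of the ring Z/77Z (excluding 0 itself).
An element a ∈ Z/77Z (with a ≠ 0) is a zero-divisor iff gcd(a, 77) > 1 (because a is a unit precisely when gcd(a, n) = 1, and in Z/nZ every nonzero, non-unit element is a zero-divisor). Scan a = 1, ..., 76 and keep those with gcd(a, 77) > 1:
  gcd(7, 77) = 7, gcd(11, 77) = 11, gcd(14, 77) = 7, gcd(21, 77) = 7, gcd(22, 77) = 11, gcd(28, 77) = 7, gcd(33, 77) = 11, gcd(35, 77) = 7, gcd(42, 77) = 7, gcd(44, 77) = 11, gcd(49, 77) = 7, gcd(55, 77) = 11, gcd(56, 77) = 7, gcd(63, 77) = 7, gcd(66, 77) = 11, gcd(70, 77) = 7.
All other a ∈ {1, ..., 76} have gcd(a, 77) = 1 and are units. So the nonzero zero-divisors are exactly the 16 values of a appearing in this scan.

Final answer: nonzero zero-divisors of Z/77Z = {7, 11, 14, 21, 22, 28, 33, 35, 42, 44, 49, 55, 56, 63, 66, 70}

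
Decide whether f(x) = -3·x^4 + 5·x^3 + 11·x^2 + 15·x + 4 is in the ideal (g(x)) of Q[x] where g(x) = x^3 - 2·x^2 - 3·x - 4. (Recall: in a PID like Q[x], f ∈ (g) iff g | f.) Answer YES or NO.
YES

In Q[x] the ideal (g) consists of all multiples of g, so f ∈ (g) iff g | f, i.e. iff the remainder of f on division by g is 0. Divide f by g (g is monic, so eliminate the leading term of the running remainder at each step):
  leading term -3·x^4: subtract (-3·x)·g(x) = -3·x^4 + 6·x^3 + 9·x^2 + 12·x, leaving -x^3 + 2·x^2 + 3·x + 4
  leading term -x^3: subtract (-1)·g(x) = -x^3 + 2·x^2 + 3·x + 4, leaving 0
The remainder is 0, so f(x) = g(x) · h(x) with h(x) = -3·x - 1. Hence g | f, i.e. f ∈ (g).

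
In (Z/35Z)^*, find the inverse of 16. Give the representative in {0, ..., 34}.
16^(−1) ≡ 11 (mod 35)

Apply the extended Euclidean algorithm to (35, 16), tracking rows (r, s, t) with s·35 + t·16 = r. Each division r_prev = q·r_cur + r_new produces the new row as (previous row) − q·(current row):
  row A: (35, 1, 0)   [1·35 + 0·16 = 35]
  row B: (16, 0, 1)   [0·35 + 1·16 = 16]
  35 = 2·16 + 3   → row C = row A − 2·row B = (3, 1, −2)   [check: 1·35 − 2·16 = 3]
  16 = 5·3 + 1   → row D = row B − 5·row C = (1, −5, 11)   [check: −5·35 + 11·16 = 1]
  3 = 3·1 + 0   → remainder 0, stop. gcd = 1 (last nonzero row D).
The gcd is 1, so 16 is invertible mod 35. The last nonzero row gives −5·35 + 11·16 = 1, so t = 11. So 16^(−1) ≡ 11 (mod 35). Verify: 16 · 11 = 176 ≡ 1 (mod 35). ✓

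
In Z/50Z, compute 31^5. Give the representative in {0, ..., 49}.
1

Use repeated squaring. Binary(5) = 101. Walk through the bits of the exponent 5 left-to-right: at each bit after the leading one, square the running value, then multiply by 31 if the bit is 1 (always reducing mod 50):
  bit 1 = 1 (leading): start with 31.
  bit 2 = 0: square 31^2 = 961 ≡ 11 (mod 50).
  bit 3 = 1: square 11^2 = 121 ≡ 21; bit is 1, so multiply 21·31 = 651 ≡ 1 (mod 50).
Final value: 31^5 ≡ 1 (mod 50).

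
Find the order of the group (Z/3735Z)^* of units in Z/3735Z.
|(Z/3735Z)^*| = 1968

(Z/3735Z)^* consists of the classes a with gcd(a, 3735) = 1, so its order is φ(3735). φ is multiplicative, with φ(p^e) = p^e − p^(e−1). Factorise 3735 = 3^2 · 5 · 83. Then
  φ(3735) = (3^2 − 3^1) · (5 − 1) · (83 − 1) = 6 · 4 · 82 = 1968.
Thus |(Z/3735Z)^*| = 1968.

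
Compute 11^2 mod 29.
Use repeated squaring. Binary(2) = 10. Walk through the bits of the exponent 2 left-to-right: at each bit after the leading one, square the running value, then multiply by 11 if the bit is 1 (always reducing mod 29):
  bit 1 = 1 (leading): start with 11.
  bit 2 = 0: square 11^2 = 121 ≡ 5 (mod 29).
Final value: 11^2 ≡ 5 (mod 29).

Final answer: 5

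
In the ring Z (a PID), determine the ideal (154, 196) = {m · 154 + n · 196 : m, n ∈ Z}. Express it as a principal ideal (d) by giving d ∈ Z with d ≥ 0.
In the PID Z, (a, b) is generated by gcd(a, b). Compute gcd(196, 154) with the extended Euclidean algorithm, tracking rows (r, s, t) with s·196 + t·154 = r:
  row A: (196, 1, 0)   [1·196 + 0·154 = 196]
  row B: (154, 0, 1)   [0·196 + 1·154 = 154]
  196 = 1·154 + 42   → row C = row A − 1·row B = (42, 1, −1)   [check: 1·196 − 1·154 = 42]
  154 = 3·42 + 28   → row D = row B − 3·row C = (28, −3, 4)   [check: −3·196 + 4·154 = 28]
  42 = 1·28 + 14   → row E = row C − 1·row D = (14, 4, −5)   [check: 4·196 − 5·154 = 14]
  28 = 2·14 + 0   → remainder 0, stop. gcd = 14 (last nonzero row E).
So gcd(154, 196) = 14, with Bézout identity 4·196 − 5·154 = 14. Containment (⊇): the Bézout identity exhibits 14 as an element of (154, 196), giving (14) ⊆ (154, 196). Containment (⊆): since 14 | 154 and 14 | 196 (154 = 14·11, 196 = 14·14), every Z-linear combination of 154 and 196 is divisible by 14, so (154, 196) ⊆ (14). Therefore (154, 196) = (14), d = 14.

Final answer: (154, 196) = (14); d = 14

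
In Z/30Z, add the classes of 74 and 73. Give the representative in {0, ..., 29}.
27

Reduce the summands first: 74 ≡ 14, 73 ≡ 13 (mod 30), so 74 + 73 ≡ 14 + 13 (mod 30). 14 + 13 = 27; 27 = 0·30 + 27, so (74 + 73) mod 30 = 27.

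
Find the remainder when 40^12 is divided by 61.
Use repeated squaring. Binary(12) = 1100. Walk through the bits of the exponent 12 left-to-right: at each bit after the leading one, square the running value, then multiply by 40 if the bit is 1 (always reducing mod 61):
  bit 1 = 1 (leading): start with 40.
  bit 2 = 1: square 40^2 = 1600 ≡ 14; bit is 1, so multiply 14·40 = 560 ≡ 11 (mod 61).
  bit 3 = 0: square 11^2 = 121 ≡ 60 (mod 61).
  bit 4 = 0: square 60^2 = 3600 ≡ 1 (mod 61).
Final value: 40^12 ≡ 1 (mod 61).

Final answer: 1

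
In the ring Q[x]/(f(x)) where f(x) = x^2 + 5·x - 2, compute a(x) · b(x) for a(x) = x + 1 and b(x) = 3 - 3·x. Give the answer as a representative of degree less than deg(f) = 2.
a · b ≡ 15·x - 3 (mod f(x))

First multiply in Q[x] without reducing: a · b = 3 - 3·x^2. Now divide by f(x) = x^2 + 5·x - 2, eliminating the leading term at each step:
  leading term -3·x^2: subtract (-3)·f(x) = -3·x^2 - 15·x + 6, leaving 15·x - 3
The degree is now < 2, so this is the remainder. Hence a · b ≡ 15·x - 3 in Q[x]/(f).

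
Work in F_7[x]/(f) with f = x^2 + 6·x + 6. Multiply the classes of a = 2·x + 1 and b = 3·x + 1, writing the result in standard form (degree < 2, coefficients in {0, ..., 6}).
a · b ≡ 4·x (mod f(x))

Multiply as integer polynomials: a · b = 6·x^2 + 5·x + 1. Reducing coefficients mod 7: a · b ≡ 6·x^2 + 5·x + 1. Now divide by f(x) = x^2 + 6·x + 6 in F_7[x], eliminating the leading term at each step:
  leading term 6·x^2: subtract (6)·f(x) = 6·x^2 + x + 1, leaving 4·x (coefficients mod 7)
The degree is now < 2, so this is the remainder. Hence a · b ≡ 4·x in F_7[x]/(f).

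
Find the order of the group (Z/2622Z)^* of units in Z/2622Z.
|(Z/2622Z)^*| = 792

(Z/2622Z)^* consists of the classes a with gcd(a, 2622) = 1, so its order is φ(2622). φ is multiplicative, with φ(p^e) = p^e − p^(e−1). Factorise 2622 = 2 · 3 · 19 · 23. Then
  φ(2622) = (2 − 1) · (3 − 1) · (19 − 1) · (23 − 1) = 1 · 2 · 18 · 22 = 792.
Thus |(Z/2622Z)^*| = 792.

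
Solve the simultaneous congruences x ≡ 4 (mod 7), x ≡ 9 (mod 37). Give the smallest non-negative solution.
The moduli 7, 37 are pairwise coprime, so by the CRT there is a unique solution mod 7·37 = 259.
Solve by successive substitution. Start with x ≡ 4 (mod 7).
  Combine with x ≡ 9 (mod 37): write x = 4 + 7·t and require 4 + 7·t ≡ 9 (mod 37), i.e. 7·t ≡ 9 − 4 ≡ 5 (mod 37). Since 7^(−1) ≡ 16 (mod 37), t ≡ 16·5 ≡ 6 (mod 37). So x ≡ 4 + 7·6 = 46 (mod 259).
Unique solution in [0, 259): x = 46.

Final answer: x ≡ 46 (mod 259); the representative in [0, 259) is 46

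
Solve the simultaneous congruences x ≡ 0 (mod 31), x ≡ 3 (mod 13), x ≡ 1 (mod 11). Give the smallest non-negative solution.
The moduli 31, 13, 11 are pairwise coprime, so by the CRT there is a unique solution mod 31·13·11 = 4433.
Solve by successive substitution. Start with x ≡ 0 (mod 31).
  Combine with x ≡ 3 (mod 13): write x = 31·t and require 31·t ≡ 3 (mod 13). Since 31^(−1) ≡ 8 (mod 13) (31 ≡ 5 (mod 13)), t ≡ 8·3 ≡ 11 (mod 13). So x ≡ 31·11 = 341 (mod 403).
  Combine with x ≡ 1 (mod 11): write x = 341 + 403·t and require 341 + 403·t ≡ 1 (mod 11), i.e. 403·t ≡ 1 − 341 ≡ 1 (mod 11). Since 403^(−1) ≡ 8 (mod 11) (403 ≡ 7 (mod 11)), t ≡ 8·1 ≡ 8 (mod 11). So x ≡ 341 + 403·8 = 3565 (mod 4433).
Unique solution in [0, 4433): x = 3565.

Final answer: x ≡ 3565 (mod 4433); the representative in [0, 4433) is 3565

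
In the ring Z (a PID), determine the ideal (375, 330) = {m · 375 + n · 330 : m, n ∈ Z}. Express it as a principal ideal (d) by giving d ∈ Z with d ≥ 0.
(375, 330) = (15); d = 15

In the PID Z, (a, b) is generated by gcd(a, b). Compute gcd(375, 330) with the extended Euclidean algorithm, tracking rows (r, s, t) with s·375 + t·330 = r:
  row A: (375, 1, 0)   [1·375 + 0·330 = 375]
  row B: (330, 0, 1)   [0·375 + 1·330 = 330]
  375 = 1·330 + 45   → row C = row A − 1·row B = (45, 1, −1)   [check: 1·375 − 1·330 = 45]
  330 = 7·45 + 15   → row D = row B − 7·row C = (15, −7, 8)   [check: −7·375 + 8·330 = 15]
  45 = 3·15 + 0   → remainder 0, stop. gcd = 15 (last nonzero row D).
So gcd(375, 330) = 15, with Bézout identity −7·375 + 8·330 = 15. Containment (⊇): the Bézout identity exhibits 15 as an element of (375, 330), giving (15) ⊆ (375, 330). Containment (⊆): since 15 | 375 and 15 | 330 (375 = 15·25, 330 = 15·22), every Z-linear combination of 375 and 330 is divisible by 15, so (375, 330) ⊆ (15). Therefore (375, 330) = (15), d = 15.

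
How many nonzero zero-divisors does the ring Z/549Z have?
In Z/549Z each nonzero element is either a unit (gcd with 549 is 1) or a zero-divisor (gcd > 1). The number of units is φ(549): factorise 549 = 3^2 · 61, so φ(549) = (3^2 − 3^1) · (61 − 1) = 6 · 60 = 360. The nonzero elements number 549 − 1 = 548. Hence the nonzero zero-divisors number 548 − 360 = 188.

Final answer: Z/549Z has 188 nonzero zero-divisors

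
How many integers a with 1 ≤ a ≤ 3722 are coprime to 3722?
The number of a ∈ {1, ..., 3722} with gcd(a, 3722) = 1 is by definition Euler's totient φ(3722). φ is multiplicative, with φ(p^e) = p^e − p^(e−1). Factorise 3722 = 2 · 1861. Then
  φ(3722) = (2 − 1) · (1861 − 1) = 1 · 1860 = 1860.
So there are 1860 such integers.

Final answer: 1860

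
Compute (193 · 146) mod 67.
Reduce the factors first: 193 ≡ 59, 146 ≡ 12 (mod 67), so 193 · 146 ≡ 59 · 12 (mod 67). 59 · 12 = 708. Dividing by 67: 708 = 10·67 + 38. So (193 · 146) mod 67 = 38.

Final answer: 38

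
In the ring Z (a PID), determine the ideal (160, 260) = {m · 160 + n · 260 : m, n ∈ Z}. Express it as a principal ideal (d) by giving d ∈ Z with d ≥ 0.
(160, 260) = (20); d = 20

In the PID Z, (a, b) is generated by gcd(a, b). Compute gcd(260, 160) with the extended Euclidean algorithm, tracking rows (r, s, t) with s·260 + t·160 = r:
  row A: (260, 1, 0)   [1·260 + 0·160 = 260]
  row B: (160, 0, 1)   [0·260 + 1·160 = 160]
  260 = 1·160 + 100   → row C = row A − 1·row B = (100, 1, −1)   [check: 1·260 − 1·160 = 100]
  160 = 1·100 + 60   → row D = row B − 1·row C = (60, −1, 2)   [check: −1·260 + 2·160 = 60]
  100 = 1·60 + 40   → row E = row C − 1·row D = (40, 2, −3)   [check: 2·260 − 3·160 = 40]
  60 = 1·40 + 20   → row F = row D − 1·row E = (20, −3, 5)   [check: −3·260 + 5·160 = 20]
  40 = 2·20 + 0   → remainder 0, stop. gcd = 20 (last nonzero row F).
So gcd(160, 260) = 20, with Bézout identity −3·260 + 5·160 = 20. Containment (⊇): the Bézout identity exhibits 20 as an element of (160, 260), giving (20) ⊆ (160, 260). Containment (⊆): since 20 | 160 and 20 | 260 (160 = 20·8, 260 = 20·13), every Z-linear combination of 160 and 260 is divisible by 20, so (160, 260) ⊆ (20). Therefore (160, 260) = (20), d = 20.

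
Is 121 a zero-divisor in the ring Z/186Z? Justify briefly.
NO

gcd(121, 186) = 1, so 121 is a unit in Z/186Z (it has a multiplicative inverse). A unit cannot be a zero-divisor: if 121·b ≡ 0 then multiplying both sides by 121^(−1) gives b ≡ 0. So 121 is not a zero-divisor.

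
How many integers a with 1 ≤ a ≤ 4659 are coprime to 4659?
The number of a ∈ {1, ..., 4659} with gcd(a, 4659) = 1 is by definition Euler's totient φ(4659). φ is multiplicative, with φ(p^e) = p^e − p^(e−1). Factorise 4659 = 3 · 1553. Then
  φ(4659) = (3 − 1) · (1553 − 1) = 2 · 1552 = 3104.
So there are 3104 such integers.

Final answer: 3104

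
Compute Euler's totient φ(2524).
φ(2524) = 1260

φ is multiplicative, with φ(p^e) = p^e − p^(e−1). Factorise 2524 = 2^2 · 631. Then
  φ(2524) = (2^2 − 2^1) · (631 − 1) = 2 · 630 = 1260.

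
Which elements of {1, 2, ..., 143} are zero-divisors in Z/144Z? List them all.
nonzero zero-divisors of Z/144Z = {2, 3, 4, 6, 8, 9, 10, 12, 14, 15, 16, 18, 20, 21, 22, 24, 26, 27, 28, 30, 32, 33, 34, 36, 38, 39, 40, 42, 44, 45, 46, 48, 50, 51, 52, 54, 56, 57, 58, 60, 62, 63, 64, 66, 68, 69, 70, 72, 74, 75, 76, 78, 80, 81, 82, 84, 86, 87, 88, 90, 92, 93, 94, 96, 98, 99, 100, 102, 104, 105, 106, 108, 110, 111, 112, 114, 116, 117, 118, 120, 122, 123, 124, 126, 128, 129, 130, 132, 134, 135, 136, 138, 140, 141, 142}

An element a ∈ Z/144Z (with a ≠ 0) is a zero-divisor iff gcd(a, 144) > 1 (because a is a unit precisely when gcd(a, n) = 1, and in Z/nZ every nonzero, non-unit element is a zero-divisor). Scan a = 1, ..., 143 and keep those with gcd(a, 144) > 1:
  gcd(2, 144) = 2, gcd(3, 144) = 3, gcd(4, 144) = 4, gcd(6, 144) = 6, gcd(8, 144) = 8, gcd(9, 144) = 9, gcd(10, 144) = 2, gcd(12, 144) = 12, gcd(14, 144) = 2, gcd(15, 144) = 3, gcd(16, 144) = 16, gcd(18, 144) = 18, gcd(20, 144) = 4, gcd(21, 144) = 3, gcd(22, 144) = 2, gcd(24, 144) = 24, gcd(26, 144) = 2, gcd(27, 144) = 9, gcd(28, 144) = 4, gcd(30, 144) = 6, gcd(32, 144) = 16, gcd(33, 144) = 3, gcd(34, 144) = 2, gcd(36, 144) = 36, gcd(38, 144) = 2, gcd(39, 144) = 3, gcd(40, 144) = 8, gcd(42, 144) = 6, gcd(44, 144) = 4, gcd(45, 144) = 9, gcd(46, 144) = 2, gcd(48, 144) = 48, gcd(50, 144) = 2, gcd(51, 144) = 3, gcd(52, 144) = 4, gcd(54, 144) = 18, gcd(56, 144) = 8, gcd(57, 144) = 3, gcd(58, 144) = 2, gcd(60, 144) = 12, gcd(62, 144) = 2, gcd(63, 144) = 9, gcd(64, 144) = 16, gcd(66, 144) = 6, gcd(68, 144) = 4, gcd(69, 144) = 3, gcd(70, 144) = 2, gcd(72, 144) = 72, gcd(74, 144) = 2, gcd(75, 144) = 3, gcd(76, 144) = 4, gcd(78, 144) = 6, gcd(80, 144) = 16, gcd(81, 144) = 9, gcd(82, 144) = 2, gcd(84, 144) = 12, gcd(86, 144) = 2, gcd(87, 144) = 3, gcd(88, 144) = 8, gcd(90, 144) = 18, gcd(92, 144) = 4, gcd(93, 144) = 3, gcd(94, 144) = 2, gcd(96, 144) = 48, gcd(98, 144) = 2, gcd(99, 144) = 9, gcd(100, 144) = 4, gcd(102, 144) = 6, gcd(104, 144) = 8, gcd(105, 144) = 3, gcd(106, 144) = 2, gcd(108, 144) = 36, gcd(110, 144) = 2, gcd(111, 144) = 3, gcd(112, 144) = 16, gcd(114, 144) = 6, gcd(116, 144) = 4, gcd(117, 144) = 9, gcd(118, 144) = 2, gcd(120, 144) = 24, gcd(122, 144) = 2, gcd(123, 144) = 3, gcd(124, 144) = 4, gcd(126, 144) = 18, gcd(128, 144) = 16, gcd(129, 144) = 3, gcd(130, 144) = 2, gcd(132, 144) = 12, gcd(134, 144) = 2, gcd(135, 144) = 9, gcd(136, 144) = 8, gcd(138, 144) = 6, gcd(140, 144) = 4, gcd(141, 144) = 3, gcd(142, 144) = 2.
All other a ∈ {1, ..., 143} have gcd(a, 144) = 1 and are units. So the nonzero zero-divisors are exactly the 95 values of a appearing in this scan.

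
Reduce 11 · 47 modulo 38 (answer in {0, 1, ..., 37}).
23

Reduce the factors first: 47 ≡ 9 (mod 38), so 11 · 47 ≡ 11 · 9 (mod 38). 11 · 9 = 99. Dividing by 38: 99 = 2·38 + 23. So (11 · 47) mod 38 = 23.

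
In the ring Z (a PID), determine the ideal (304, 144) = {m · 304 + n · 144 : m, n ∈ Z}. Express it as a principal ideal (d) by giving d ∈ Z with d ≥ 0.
In the PID Z, (a, b) is generated by gcd(a, b). Compute gcd(304, 144) with the extended Euclidean algorithm, tracking rows (r, s, t) with s·304 + t·144 = r:
  row A: (304, 1, 0)   [1·304 + 0·144 = 304]
  row B: (144, 0, 1)   [0·304 + 1·144 = 144]
  304 = 2·144 + 16   → row C = row A − 2·row B = (16, 1, −2)   [check: 1·304 − 2·144 = 16]
  144 = 9·16 + 0   → remainder 0, stop. gcd = 16 (last nonzero row C).
So gcd(304, 144) = 16, with Bézout identity 1·304 − 2·144 = 16. Containment (⊇): the Bézout identity exhibits 16 as an element of (304, 144), giving (16) ⊆ (304, 144). Containment (⊆): since 16 | 304 and 16 | 144 (304 = 16·19, 144 = 16·9), every Z-linear combination of 304 and 144 is divisible by 16, so (304, 144) ⊆ (16). Therefore (304, 144) = (16), d = 16.

Final answer: (304, 144) = (16); d = 16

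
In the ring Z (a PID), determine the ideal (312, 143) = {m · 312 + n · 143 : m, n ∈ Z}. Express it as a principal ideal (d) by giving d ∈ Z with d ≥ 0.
(312, 143) = (13); d = 13

In the PID Z, (a, b) is generated by gcd(a, b). Compute gcd(312, 143) with the extended Euclidean algorithm, tracking rows (r, s, t) with s·312 + t·143 = r:
  row A: (312, 1, 0)   [1·312 + 0·143 = 312]
  row B: (143, 0, 1)   [0·312 + 1·143 = 143]
  312 = 2·143 + 26   → row C = row A − 2·row B = (26, 1, −2)   [check: 1·312 − 2·143 = 26]
  143 = 5·26 + 13   → row D = row B − 5·row C = (13, −5, 11)   [check: −5·312 + 11·143 = 13]
  26 = 2·13 + 0   → remainder 0, stop. gcd = 13 (last nonzero row D).
So gcd(312, 143) = 13, with Bézout identity −5·312 + 11·143 = 13. Containment (⊇): the Bézout identity exhibits 13 as an element of (312, 143), giving (13) ⊆ (312, 143). Containment (⊆): since 13 | 312 and 13 | 143 (312 = 13·24, 143 = 13·11), every Z-linear combination of 312 and 143 is divisible by 13, so (312, 143) ⊆ (13). Therefore (312, 143) = (13), d = 13.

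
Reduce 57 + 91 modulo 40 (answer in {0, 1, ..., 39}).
Reduce the summands first: 57 ≡ 17, 91 ≡ 11 (mod 40), so 57 + 91 ≡ 17 + 11 (mod 40). 17 + 11 = 28; 28 = 0·40 + 28, so (57 + 91) mod 40 = 28.

Final answer: 28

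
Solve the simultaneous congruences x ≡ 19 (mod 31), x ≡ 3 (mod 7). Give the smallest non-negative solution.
x ≡ 143 (mod 217); the representative in [0, 217) is 143

The moduli 31, 7 are pairwise coprime, so by the CRT there is a unique solution mod 31·7 = 217.
Solve by successive substitution. Start with x ≡ 19 (mod 31).
  Combine with x ≡ 3 (mod 7): write x = 19 + 31·t and require 19 + 31·t ≡ 3 (mod 7), i.e. 31·t ≡ 3 − 19 ≡ 5 (mod 7). Since 31^(−1) ≡ 5 (mod 7) (31 ≡ 3 (mod 7)), t ≡ 5·5 ≡ 4 (mod 7). So x ≡ 19 + 31·4 = 143 (mod 217).
Unique solution in [0, 217): x = 143.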